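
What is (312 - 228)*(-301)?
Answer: -25284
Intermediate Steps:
(312 - 228)*(-301) = 84*(-301) = -25284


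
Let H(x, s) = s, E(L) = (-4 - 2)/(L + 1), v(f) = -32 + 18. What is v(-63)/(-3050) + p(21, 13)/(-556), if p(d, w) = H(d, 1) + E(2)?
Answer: 5417/847900 ≈ 0.0063887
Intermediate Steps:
v(f) = -14
E(L) = -6/(1 + L)
p(d, w) = -1 (p(d, w) = 1 - 6/(1 + 2) = 1 - 6/3 = 1 - 6*1/3 = 1 - 2 = -1)
v(-63)/(-3050) + p(21, 13)/(-556) = -14/(-3050) - 1/(-556) = -14*(-1/3050) - 1*(-1/556) = 7/1525 + 1/556 = 5417/847900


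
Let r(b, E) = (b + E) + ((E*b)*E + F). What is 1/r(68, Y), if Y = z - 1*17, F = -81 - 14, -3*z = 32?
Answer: 9/467960 ≈ 1.9232e-5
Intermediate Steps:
z = -32/3 (z = -1/3*32 = -32/3 ≈ -10.667)
F = -95
Y = -83/3 (Y = -32/3 - 1*17 = -32/3 - 17 = -83/3 ≈ -27.667)
r(b, E) = -95 + E + b + b*E**2 (r(b, E) = (b + E) + ((E*b)*E - 95) = (E + b) + (b*E**2 - 95) = (E + b) + (-95 + b*E**2) = -95 + E + b + b*E**2)
1/r(68, Y) = 1/(-95 - 83/3 + 68 + 68*(-83/3)**2) = 1/(-95 - 83/3 + 68 + 68*(6889/9)) = 1/(-95 - 83/3 + 68 + 468452/9) = 1/(467960/9) = 9/467960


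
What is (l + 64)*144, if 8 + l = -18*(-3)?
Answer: 15840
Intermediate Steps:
l = 46 (l = -8 - 18*(-3) = -8 + 54 = 46)
(l + 64)*144 = (46 + 64)*144 = 110*144 = 15840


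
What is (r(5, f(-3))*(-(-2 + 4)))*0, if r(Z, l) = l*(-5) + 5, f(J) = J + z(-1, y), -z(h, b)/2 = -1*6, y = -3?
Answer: 0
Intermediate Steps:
z(h, b) = 12 (z(h, b) = -(-2)*6 = -2*(-6) = 12)
f(J) = 12 + J (f(J) = J + 12 = 12 + J)
r(Z, l) = 5 - 5*l (r(Z, l) = -5*l + 5 = 5 - 5*l)
(r(5, f(-3))*(-(-2 + 4)))*0 = ((5 - 5*(12 - 3))*(-(-2 + 4)))*0 = ((5 - 5*9)*(-1*2))*0 = ((5 - 45)*(-2))*0 = -40*(-2)*0 = 80*0 = 0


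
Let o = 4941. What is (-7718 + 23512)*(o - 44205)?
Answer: -620135616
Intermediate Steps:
(-7718 + 23512)*(o - 44205) = (-7718 + 23512)*(4941 - 44205) = 15794*(-39264) = -620135616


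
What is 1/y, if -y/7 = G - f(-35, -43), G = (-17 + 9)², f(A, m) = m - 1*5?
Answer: -1/784 ≈ -0.0012755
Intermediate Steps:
f(A, m) = -5 + m (f(A, m) = m - 5 = -5 + m)
G = 64 (G = (-8)² = 64)
y = -784 (y = -7*(64 - (-5 - 43)) = -7*(64 - 1*(-48)) = -7*(64 + 48) = -7*112 = -784)
1/y = 1/(-784) = -1/784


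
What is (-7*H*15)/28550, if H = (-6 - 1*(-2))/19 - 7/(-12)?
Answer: -119/86792 ≈ -0.0013711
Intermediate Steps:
H = 85/228 (H = (-6 + 2)*(1/19) - 7*(-1/12) = -4*1/19 + 7/12 = -4/19 + 7/12 = 85/228 ≈ 0.37281)
(-7*H*15)/28550 = (-7*85/228*15)/28550 = -595/228*15*(1/28550) = -2975/76*1/28550 = -119/86792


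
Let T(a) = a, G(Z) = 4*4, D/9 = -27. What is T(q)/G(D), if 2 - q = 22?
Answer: -5/4 ≈ -1.2500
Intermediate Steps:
D = -243 (D = 9*(-27) = -243)
q = -20 (q = 2 - 1*22 = 2 - 22 = -20)
G(Z) = 16
T(q)/G(D) = -20/16 = -20*1/16 = -5/4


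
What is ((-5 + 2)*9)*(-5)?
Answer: 135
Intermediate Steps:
((-5 + 2)*9)*(-5) = -3*9*(-5) = -27*(-5) = 135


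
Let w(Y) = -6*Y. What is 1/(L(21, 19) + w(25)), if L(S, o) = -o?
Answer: -1/169 ≈ -0.0059172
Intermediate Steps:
1/(L(21, 19) + w(25)) = 1/(-1*19 - 6*25) = 1/(-19 - 150) = 1/(-169) = -1/169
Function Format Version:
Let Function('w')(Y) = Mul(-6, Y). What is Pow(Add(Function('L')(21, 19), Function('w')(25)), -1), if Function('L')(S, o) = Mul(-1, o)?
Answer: Rational(-1, 169) ≈ -0.0059172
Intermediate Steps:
Pow(Add(Function('L')(21, 19), Function('w')(25)), -1) = Pow(Add(Mul(-1, 19), Mul(-6, 25)), -1) = Pow(Add(-19, -150), -1) = Pow(-169, -1) = Rational(-1, 169)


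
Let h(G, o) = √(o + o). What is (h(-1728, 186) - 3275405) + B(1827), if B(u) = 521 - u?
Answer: -3276711 + 2*√93 ≈ -3.2767e+6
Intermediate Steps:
h(G, o) = √2*√o (h(G, o) = √(2*o) = √2*√o)
(h(-1728, 186) - 3275405) + B(1827) = (√2*√186 - 3275405) + (521 - 1*1827) = (2*√93 - 3275405) + (521 - 1827) = (-3275405 + 2*√93) - 1306 = -3276711 + 2*√93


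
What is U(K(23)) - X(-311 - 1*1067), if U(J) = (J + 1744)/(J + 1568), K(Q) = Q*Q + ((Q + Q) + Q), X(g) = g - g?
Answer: 1171/1083 ≈ 1.0813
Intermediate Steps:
X(g) = 0
K(Q) = Q**2 + 3*Q (K(Q) = Q**2 + (2*Q + Q) = Q**2 + 3*Q)
U(J) = (1744 + J)/(1568 + J)
U(K(23)) - X(-311 - 1*1067) = (1744 + 23*(3 + 23))/(1568 + 23*(3 + 23)) - 1*0 = (1744 + 23*26)/(1568 + 23*26) + 0 = (1744 + 598)/(1568 + 598) + 0 = 2342/2166 + 0 = (1/2166)*2342 + 0 = 1171/1083 + 0 = 1171/1083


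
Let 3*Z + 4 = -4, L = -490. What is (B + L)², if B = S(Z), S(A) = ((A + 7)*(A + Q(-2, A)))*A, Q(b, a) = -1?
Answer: 146071396/729 ≈ 2.0037e+5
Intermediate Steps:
Z = -8/3 (Z = -4/3 + (⅓)*(-4) = -4/3 - 4/3 = -8/3 ≈ -2.6667)
S(A) = A*(-1 + A)*(7 + A) (S(A) = ((A + 7)*(A - 1))*A = ((7 + A)*(-1 + A))*A = ((-1 + A)*(7 + A))*A = A*(-1 + A)*(7 + A))
B = 1144/27 (B = -8*(-7 + (-8/3)² + 6*(-8/3))/3 = -8*(-7 + 64/9 - 16)/3 = -8/3*(-143/9) = 1144/27 ≈ 42.370)
(B + L)² = (1144/27 - 490)² = (-12086/27)² = 146071396/729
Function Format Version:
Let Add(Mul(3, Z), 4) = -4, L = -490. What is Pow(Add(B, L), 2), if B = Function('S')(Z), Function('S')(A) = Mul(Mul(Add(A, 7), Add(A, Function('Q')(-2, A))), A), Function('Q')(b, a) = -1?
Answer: Rational(146071396, 729) ≈ 2.0037e+5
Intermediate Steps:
Z = Rational(-8, 3) (Z = Add(Rational(-4, 3), Mul(Rational(1, 3), -4)) = Add(Rational(-4, 3), Rational(-4, 3)) = Rational(-8, 3) ≈ -2.6667)
Function('S')(A) = Mul(A, Add(-1, A), Add(7, A)) (Function('S')(A) = Mul(Mul(Add(A, 7), Add(A, -1)), A) = Mul(Mul(Add(7, A), Add(-1, A)), A) = Mul(Mul(Add(-1, A), Add(7, A)), A) = Mul(A, Add(-1, A), Add(7, A)))
B = Rational(1144, 27) (B = Mul(Rational(-8, 3), Add(-7, Pow(Rational(-8, 3), 2), Mul(6, Rational(-8, 3)))) = Mul(Rational(-8, 3), Add(-7, Rational(64, 9), -16)) = Mul(Rational(-8, 3), Rational(-143, 9)) = Rational(1144, 27) ≈ 42.370)
Pow(Add(B, L), 2) = Pow(Add(Rational(1144, 27), -490), 2) = Pow(Rational(-12086, 27), 2) = Rational(146071396, 729)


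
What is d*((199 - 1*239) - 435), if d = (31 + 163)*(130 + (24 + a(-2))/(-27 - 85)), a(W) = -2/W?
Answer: -669700125/56 ≈ -1.1959e+7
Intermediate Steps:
d = 1409895/56 (d = (31 + 163)*(130 + (24 - 2/(-2))/(-27 - 85)) = 194*(130 + (24 - 2*(-½))/(-112)) = 194*(130 + (24 + 1)*(-1/112)) = 194*(130 + 25*(-1/112)) = 194*(130 - 25/112) = 194*(14535/112) = 1409895/56 ≈ 25177.)
d*((199 - 1*239) - 435) = 1409895*((199 - 1*239) - 435)/56 = 1409895*((199 - 239) - 435)/56 = 1409895*(-40 - 435)/56 = (1409895/56)*(-475) = -669700125/56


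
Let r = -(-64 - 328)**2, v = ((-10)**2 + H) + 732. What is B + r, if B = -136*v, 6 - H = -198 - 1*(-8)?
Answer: -293472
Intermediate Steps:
H = 196 (H = 6 - (-198 - 1*(-8)) = 6 - (-198 + 8) = 6 - 1*(-190) = 6 + 190 = 196)
v = 1028 (v = ((-10)**2 + 196) + 732 = (100 + 196) + 732 = 296 + 732 = 1028)
B = -139808 (B = -136*1028 = -139808)
r = -153664 (r = -1*(-392)**2 = -1*153664 = -153664)
B + r = -139808 - 153664 = -293472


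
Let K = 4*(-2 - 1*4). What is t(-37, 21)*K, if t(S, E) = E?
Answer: -504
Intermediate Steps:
K = -24 (K = 4*(-2 - 4) = 4*(-6) = -24)
t(-37, 21)*K = 21*(-24) = -504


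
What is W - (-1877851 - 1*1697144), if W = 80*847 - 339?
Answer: 3642416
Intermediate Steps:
W = 67421 (W = 67760 - 339 = 67421)
W - (-1877851 - 1*1697144) = 67421 - (-1877851 - 1*1697144) = 67421 - (-1877851 - 1697144) = 67421 - 1*(-3574995) = 67421 + 3574995 = 3642416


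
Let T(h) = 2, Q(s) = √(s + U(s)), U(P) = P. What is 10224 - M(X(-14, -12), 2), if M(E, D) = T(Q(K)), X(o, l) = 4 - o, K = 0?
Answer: 10222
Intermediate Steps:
Q(s) = √2*√s (Q(s) = √(s + s) = √(2*s) = √2*√s)
M(E, D) = 2
10224 - M(X(-14, -12), 2) = 10224 - 1*2 = 10224 - 2 = 10222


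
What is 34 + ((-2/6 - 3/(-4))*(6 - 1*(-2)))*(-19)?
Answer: -88/3 ≈ -29.333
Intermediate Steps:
34 + ((-2/6 - 3/(-4))*(6 - 1*(-2)))*(-19) = 34 + ((-2*⅙ - 3*(-¼))*(6 + 2))*(-19) = 34 + ((-⅓ + ¾)*8)*(-19) = 34 + ((5/12)*8)*(-19) = 34 + (10/3)*(-19) = 34 - 190/3 = -88/3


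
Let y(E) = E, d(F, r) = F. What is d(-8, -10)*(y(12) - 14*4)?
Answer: 352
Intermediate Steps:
d(-8, -10)*(y(12) - 14*4) = -8*(12 - 14*4) = -8*(12 - 56) = -8*(-44) = 352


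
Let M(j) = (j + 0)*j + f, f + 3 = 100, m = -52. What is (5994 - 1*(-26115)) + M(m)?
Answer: 34910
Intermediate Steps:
f = 97 (f = -3 + 100 = 97)
M(j) = 97 + j² (M(j) = (j + 0)*j + 97 = j*j + 97 = j² + 97 = 97 + j²)
(5994 - 1*(-26115)) + M(m) = (5994 - 1*(-26115)) + (97 + (-52)²) = (5994 + 26115) + (97 + 2704) = 32109 + 2801 = 34910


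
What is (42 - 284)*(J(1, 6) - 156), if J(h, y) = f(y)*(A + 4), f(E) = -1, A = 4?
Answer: 39688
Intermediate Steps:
J(h, y) = -8 (J(h, y) = -(4 + 4) = -1*8 = -8)
(42 - 284)*(J(1, 6) - 156) = (42 - 284)*(-8 - 156) = -242*(-164) = 39688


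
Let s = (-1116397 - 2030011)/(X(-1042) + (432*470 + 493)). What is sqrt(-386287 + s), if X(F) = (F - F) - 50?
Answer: I*sqrt(15994981448173007)/203483 ≈ 621.53*I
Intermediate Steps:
X(F) = -50 (X(F) = 0 - 50 = -50)
s = -3146408/203483 (s = (-1116397 - 2030011)/(-50 + (432*470 + 493)) = -3146408/(-50 + (203040 + 493)) = -3146408/(-50 + 203533) = -3146408/203483 ≈ -15.463)
sqrt(-386287 + s) = sqrt(-386287 - 3146408/203483) = sqrt(-78605984029/203483) = I*sqrt(15994981448173007)/203483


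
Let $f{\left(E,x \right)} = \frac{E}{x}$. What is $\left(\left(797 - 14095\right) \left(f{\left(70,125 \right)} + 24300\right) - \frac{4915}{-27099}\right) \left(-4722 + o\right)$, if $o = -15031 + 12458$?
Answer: $\frac{319411961514126227}{135495} \approx 2.3574 \cdot 10^{12}$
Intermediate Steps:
$o = -2573$
$\left(\left(797 - 14095\right) \left(f{\left(70,125 \right)} + 24300\right) - \frac{4915}{-27099}\right) \left(-4722 + o\right) = \left(\left(797 - 14095\right) \left(\frac{70}{125} + 24300\right) - \frac{4915}{-27099}\right) \left(-4722 - 2573\right) = \left(- 13298 \left(70 \cdot \frac{1}{125} + 24300\right) - - \frac{4915}{27099}\right) \left(-7295\right) = \left(- 13298 \left(\frac{14}{25} + 24300\right) + \frac{4915}{27099}\right) \left(-7295\right) = \left(\left(-13298\right) \frac{607514}{25} + \frac{4915}{27099}\right) \left(-7295\right) = \left(- \frac{8078721172}{25} + \frac{4915}{27099}\right) \left(-7295\right) = \left(- \frac{218925264917153}{677475}\right) \left(-7295\right) = \frac{319411961514126227}{135495}$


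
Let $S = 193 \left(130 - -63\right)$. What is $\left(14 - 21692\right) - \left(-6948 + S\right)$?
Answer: $-51979$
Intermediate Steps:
$S = 37249$ ($S = 193 \left(130 + 63\right) = 193 \cdot 193 = 37249$)
$\left(14 - 21692\right) - \left(-6948 + S\right) = \left(14 - 21692\right) - \left(-6948 + 37249\right) = \left(14 - 21692\right) - 30301 = -21678 - 30301 = -51979$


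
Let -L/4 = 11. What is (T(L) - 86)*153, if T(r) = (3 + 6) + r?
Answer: -18513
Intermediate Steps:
L = -44 (L = -4*11 = -44)
T(r) = 9 + r
(T(L) - 86)*153 = ((9 - 44) - 86)*153 = (-35 - 86)*153 = -121*153 = -18513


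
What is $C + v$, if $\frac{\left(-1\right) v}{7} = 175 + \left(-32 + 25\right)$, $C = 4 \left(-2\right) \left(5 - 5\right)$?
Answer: $-1176$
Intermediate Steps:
$C = 0$ ($C = \left(-8\right) 0 = 0$)
$v = -1176$ ($v = - 7 \left(175 + \left(-32 + 25\right)\right) = - 7 \left(175 - 7\right) = \left(-7\right) 168 = -1176$)
$C + v = 0 - 1176 = -1176$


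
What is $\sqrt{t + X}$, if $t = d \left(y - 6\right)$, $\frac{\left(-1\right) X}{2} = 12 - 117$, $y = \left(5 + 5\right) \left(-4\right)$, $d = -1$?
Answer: $16$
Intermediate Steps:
$y = -40$ ($y = 10 \left(-4\right) = -40$)
$X = 210$ ($X = - 2 \left(12 - 117\right) = \left(-2\right) \left(-105\right) = 210$)
$t = 46$ ($t = - (-40 - 6) = \left(-1\right) \left(-46\right) = 46$)
$\sqrt{t + X} = \sqrt{46 + 210} = \sqrt{256} = 16$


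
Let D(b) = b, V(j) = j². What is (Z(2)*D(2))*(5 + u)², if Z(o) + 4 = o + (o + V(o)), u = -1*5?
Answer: 0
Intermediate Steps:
u = -5
Z(o) = -4 + o² + 2*o (Z(o) = -4 + (o + (o + o²)) = -4 + (o² + 2*o) = -4 + o² + 2*o)
(Z(2)*D(2))*(5 + u)² = ((-4 + 2² + 2*2)*2)*(5 - 5)² = ((-4 + 4 + 4)*2)*0² = (4*2)*0 = 8*0 = 0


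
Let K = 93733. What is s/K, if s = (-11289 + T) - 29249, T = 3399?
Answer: -37139/93733 ≈ -0.39622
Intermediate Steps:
s = -37139 (s = (-11289 + 3399) - 29249 = -7890 - 29249 = -37139)
s/K = -37139/93733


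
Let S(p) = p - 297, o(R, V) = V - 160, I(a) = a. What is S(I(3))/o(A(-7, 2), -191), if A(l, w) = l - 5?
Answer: 98/117 ≈ 0.83761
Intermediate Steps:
A(l, w) = -5 + l
o(R, V) = -160 + V
S(p) = -297 + p
S(I(3))/o(A(-7, 2), -191) = (-297 + 3)/(-160 - 191) = -294/(-351) = -294*(-1/351) = 98/117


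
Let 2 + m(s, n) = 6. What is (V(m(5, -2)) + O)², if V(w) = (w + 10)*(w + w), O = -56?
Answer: 3136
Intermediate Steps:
m(s, n) = 4 (m(s, n) = -2 + 6 = 4)
V(w) = 2*w*(10 + w) (V(w) = (10 + w)*(2*w) = 2*w*(10 + w))
(V(m(5, -2)) + O)² = (2*4*(10 + 4) - 56)² = (2*4*14 - 56)² = (112 - 56)² = 56² = 3136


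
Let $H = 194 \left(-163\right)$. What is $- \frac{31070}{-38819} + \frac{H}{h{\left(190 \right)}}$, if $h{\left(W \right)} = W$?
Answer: $- \frac{610815559}{3687805} \approx -165.63$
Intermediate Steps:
$H = -31622$
$- \frac{31070}{-38819} + \frac{H}{h{\left(190 \right)}} = - \frac{31070}{-38819} - \frac{31622}{190} = \left(-31070\right) \left(- \frac{1}{38819}\right) - \frac{15811}{95} = \frac{31070}{38819} - \frac{15811}{95} = - \frac{610815559}{3687805}$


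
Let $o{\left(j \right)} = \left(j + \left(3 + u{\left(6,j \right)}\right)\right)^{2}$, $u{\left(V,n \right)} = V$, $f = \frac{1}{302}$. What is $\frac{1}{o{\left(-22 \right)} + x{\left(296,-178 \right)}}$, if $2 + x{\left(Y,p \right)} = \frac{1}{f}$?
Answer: $\frac{1}{469} \approx 0.0021322$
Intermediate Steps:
$f = \frac{1}{302} \approx 0.0033113$
$x{\left(Y,p \right)} = 300$ ($x{\left(Y,p \right)} = -2 + \frac{1}{\frac{1}{302}} = -2 + 302 = 300$)
$o{\left(j \right)} = \left(9 + j\right)^{2}$ ($o{\left(j \right)} = \left(j + \left(3 + 6\right)\right)^{2} = \left(j + 9\right)^{2} = \left(9 + j\right)^{2}$)
$\frac{1}{o{\left(-22 \right)} + x{\left(296,-178 \right)}} = \frac{1}{\left(9 - 22\right)^{2} + 300} = \frac{1}{\left(-13\right)^{2} + 300} = \frac{1}{169 + 300} = \frac{1}{469}$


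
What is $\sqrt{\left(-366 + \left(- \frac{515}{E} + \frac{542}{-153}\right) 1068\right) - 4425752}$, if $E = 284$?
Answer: $\frac{25 i \sqrt{92973871437}}{3621} \approx 2105.2 i$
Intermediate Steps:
$\sqrt{\left(-366 + \left(- \frac{515}{E} + \frac{542}{-153}\right) 1068\right) - 4425752} = \sqrt{\left(-366 + \left(- \frac{515}{284} + \frac{542}{-153}\right) 1068\right) - 4425752} = \sqrt{\left(-366 + \left(\left(-515\right) \frac{1}{284} + 542 \left(- \frac{1}{153}\right)\right) 1068\right) - 4425752} = \sqrt{\left(-366 + \left(- \frac{515}{284} - \frac{542}{153}\right) 1068\right) - 4425752} = \sqrt{\left(-366 - \frac{20712347}{3621}\right) - 4425752} = \sqrt{- \frac{22037633}{3621} - 4425752} = \sqrt{- \frac{16047685625}{3621}} = \frac{25 i \sqrt{92973871437}}{3621}$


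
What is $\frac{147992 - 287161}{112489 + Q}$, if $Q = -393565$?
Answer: $\frac{139169}{281076} \approx 0.49513$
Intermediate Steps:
$\frac{147992 - 287161}{112489 + Q} = \frac{147992 - 287161}{112489 - 393565} = - \frac{139169}{-281076} = \left(-139169\right) \left(- \frac{1}{281076}\right) = \frac{139169}{281076}$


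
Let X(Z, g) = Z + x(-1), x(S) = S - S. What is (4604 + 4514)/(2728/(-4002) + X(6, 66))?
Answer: 9122559/5321 ≈ 1714.4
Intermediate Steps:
x(S) = 0
X(Z, g) = Z (X(Z, g) = Z + 0 = Z)
(4604 + 4514)/(2728/(-4002) + X(6, 66)) = (4604 + 4514)/(2728/(-4002) + 6) = 9118/(2728*(-1/4002) + 6) = 9118/(-1364/2001 + 6) = 9118/(10642/2001) = 9118*(2001/10642) = 9122559/5321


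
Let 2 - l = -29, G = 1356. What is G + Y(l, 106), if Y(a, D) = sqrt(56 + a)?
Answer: 1356 + sqrt(87) ≈ 1365.3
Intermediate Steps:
l = 31 (l = 2 - 1*(-29) = 2 + 29 = 31)
G + Y(l, 106) = 1356 + sqrt(56 + 31) = 1356 + sqrt(87)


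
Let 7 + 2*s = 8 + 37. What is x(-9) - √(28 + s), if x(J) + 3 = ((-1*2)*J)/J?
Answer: -5 - √47 ≈ -11.856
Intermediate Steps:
s = 19 (s = -7/2 + (8 + 37)/2 = -7/2 + (½)*45 = -7/2 + 45/2 = 19)
x(J) = -5 (x(J) = -3 + ((-1*2)*J)/J = -3 + (-2*J)/J = -3 - 2 = -5)
x(-9) - √(28 + s) = -5 - √(28 + 19) = -5 - √47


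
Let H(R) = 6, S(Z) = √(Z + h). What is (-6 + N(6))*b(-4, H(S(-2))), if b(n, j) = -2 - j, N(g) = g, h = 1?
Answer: 0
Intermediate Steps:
S(Z) = √(1 + Z) (S(Z) = √(Z + 1) = √(1 + Z))
(-6 + N(6))*b(-4, H(S(-2))) = (-6 + 6)*(-2 - 1*6) = 0*(-2 - 6) = 0*(-8) = 0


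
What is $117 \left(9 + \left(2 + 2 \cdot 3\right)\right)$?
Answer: $1989$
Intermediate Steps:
$117 \left(9 + \left(2 + 2 \cdot 3\right)\right) = 117 \left(9 + \left(2 + 6\right)\right) = 117 \left(9 + 8\right) = 117 \cdot 17 = 1989$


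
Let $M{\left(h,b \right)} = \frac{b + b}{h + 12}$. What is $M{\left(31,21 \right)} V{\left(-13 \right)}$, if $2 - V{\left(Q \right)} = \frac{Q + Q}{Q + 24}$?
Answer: $\frac{2016}{473} \approx 4.2622$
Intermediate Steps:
$V{\left(Q \right)} = 2 - \frac{2 Q}{24 + Q}$ ($V{\left(Q \right)} = 2 - \frac{Q + Q}{Q + 24} = 2 - \frac{2 Q}{24 + Q}$)
$M{\left(h,b \right)} = \frac{2 b}{12 + h}$
$M{\left(31,21 \right)} V{\left(-13 \right)} = 2 \cdot 21 \frac{1}{12 + 31} \frac{48}{24 - 13} = 2 \cdot 21 \cdot \frac{1}{43} \cdot \frac{48}{11} = 2 \cdot 21 \cdot \frac{1}{43} \cdot 48 \cdot \frac{1}{11} = \frac{42}{43} \cdot \frac{48}{11} = \frac{2016}{473}$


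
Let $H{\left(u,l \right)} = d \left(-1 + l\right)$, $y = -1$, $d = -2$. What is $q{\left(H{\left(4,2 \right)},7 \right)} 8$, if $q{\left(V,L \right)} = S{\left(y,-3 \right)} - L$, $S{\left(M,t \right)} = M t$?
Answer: $-32$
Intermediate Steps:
$H{\left(u,l \right)} = 2 - 2 l$ ($H{\left(u,l \right)} = - 2 \left(-1 + l\right) = 2 - 2 l$)
$q{\left(V,L \right)} = 3 - L$ ($q{\left(V,L \right)} = \left(-1\right) \left(-3\right) - L = 3 - L$)
$q{\left(H{\left(4,2 \right)},7 \right)} 8 = \left(3 - 7\right) 8 = \left(-4\right) 8 = -32$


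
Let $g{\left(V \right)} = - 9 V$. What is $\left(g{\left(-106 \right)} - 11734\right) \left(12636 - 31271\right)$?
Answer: $200885300$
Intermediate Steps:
$\left(g{\left(-106 \right)} - 11734\right) \left(12636 - 31271\right) = \left(\left(-9\right) \left(-106\right) - 11734\right) \left(12636 - 31271\right) = \left(954 - 11734\right) \left(-18635\right) = \left(-10780\right) \left(-18635\right) = 200885300$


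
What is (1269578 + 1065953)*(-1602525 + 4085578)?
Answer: 5799247256143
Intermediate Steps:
(1269578 + 1065953)*(-1602525 + 4085578) = 2335531*2483053 = 5799247256143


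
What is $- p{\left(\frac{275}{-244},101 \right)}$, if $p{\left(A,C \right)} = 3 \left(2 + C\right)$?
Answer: $-309$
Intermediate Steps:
$p{\left(A,C \right)} = 6 + 3 C$
$- p{\left(\frac{275}{-244},101 \right)} = - (6 + 3 \cdot 101) = - (6 + 303) = \left(-1\right) 309 = -309$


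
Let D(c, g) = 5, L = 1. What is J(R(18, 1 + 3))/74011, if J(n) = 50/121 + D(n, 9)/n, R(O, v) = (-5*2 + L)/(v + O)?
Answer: -12860/80597979 ≈ -0.00015956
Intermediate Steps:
R(O, v) = -9/(O + v) (R(O, v) = (-5*2 + 1)/(v + O) = (-10 + 1)/(O + v) = -9/(O + v))
J(n) = 50/121 + 5/n
J(R(18, 1 + 3))/74011 = (50/121 + 5/((-9/(18 + (1 + 3)))))/74011 = (50/121 + 5/((-9/(18 + 4))))*(1/74011) = (50/121 + 5/((-9/22)))*(1/74011) = (50/121 + 5/((-9*1/22)))*(1/74011) = (50/121 + 5/(-9/22))*(1/74011) = (50/121 + 5*(-22/9))*(1/74011) = (50/121 - 110/9)*(1/74011) = -12860/1089*1/74011 = -12860/80597979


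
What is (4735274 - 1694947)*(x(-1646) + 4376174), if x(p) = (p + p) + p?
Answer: 13289986834172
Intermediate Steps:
x(p) = 3*p (x(p) = 2*p + p = 3*p)
(4735274 - 1694947)*(x(-1646) + 4376174) = (4735274 - 1694947)*(3*(-1646) + 4376174) = 3040327*(-4938 + 4376174) = 3040327*4371236 = 13289986834172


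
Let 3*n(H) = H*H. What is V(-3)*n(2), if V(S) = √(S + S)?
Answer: 4*I*√6/3 ≈ 3.266*I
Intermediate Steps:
n(H) = H²/3 (n(H) = (H*H)/3 = H²/3)
V(S) = √2*√S (V(S) = √(2*S) = √2*√S)
V(-3)*n(2) = (√2*√(-3))*((⅓)*2²) = (√2*(I*√3))*((⅓)*4) = (I*√6)*(4/3) = 4*I*√6/3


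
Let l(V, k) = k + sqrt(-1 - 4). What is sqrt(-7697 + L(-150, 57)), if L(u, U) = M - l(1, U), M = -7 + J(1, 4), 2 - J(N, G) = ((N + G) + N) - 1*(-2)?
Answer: sqrt(-7767 - I*sqrt(5)) ≈ 0.013 - 88.131*I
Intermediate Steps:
J(N, G) = -G - 2*N (J(N, G) = 2 - (((N + G) + N) - 1*(-2)) = 2 - (((G + N) + N) + 2) = 2 - ((G + 2*N) + 2) = 2 - (2 + G + 2*N) = 2 + (-2 - G - 2*N) = -G - 2*N)
M = -13 (M = -7 + (-1*4 - 2*1) = -7 + (-4 - 2) = -7 - 6 = -13)
l(V, k) = k + I*sqrt(5) (l(V, k) = k + sqrt(-5) = k + I*sqrt(5))
L(u, U) = -13 - U - I*sqrt(5) (L(u, U) = -13 - (U + I*sqrt(5)) = -13 + (-U - I*sqrt(5)) = -13 - U - I*sqrt(5))
sqrt(-7697 + L(-150, 57)) = sqrt(-7697 + (-13 - 1*57 - I*sqrt(5))) = sqrt(-7697 + (-13 - 57 - I*sqrt(5))) = sqrt(-7697 + (-70 - I*sqrt(5))) = sqrt(-7767 - I*sqrt(5))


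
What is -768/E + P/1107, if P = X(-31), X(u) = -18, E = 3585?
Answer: -33878/146985 ≈ -0.23049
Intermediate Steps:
P = -18
-768/E + P/1107 = -768/3585 - 18/1107 = -768*1/3585 - 18*1/1107 = -256/1195 - 2/123 = -33878/146985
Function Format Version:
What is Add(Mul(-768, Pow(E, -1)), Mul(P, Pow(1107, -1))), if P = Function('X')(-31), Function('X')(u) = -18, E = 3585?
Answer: Rational(-33878, 146985) ≈ -0.23049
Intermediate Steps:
P = -18
Add(Mul(-768, Pow(E, -1)), Mul(P, Pow(1107, -1))) = Add(Mul(-768, Pow(3585, -1)), Mul(-18, Pow(1107, -1))) = Add(Mul(-768, Rational(1, 3585)), Mul(-18, Rational(1, 1107))) = Add(Rational(-256, 1195), Rational(-2, 123)) = Rational(-33878, 146985)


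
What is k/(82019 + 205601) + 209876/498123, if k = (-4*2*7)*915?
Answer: 1742035630/7163506863 ≈ 0.24318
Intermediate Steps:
k = -51240 (k = -8*7*915 = -56*915 = -51240)
k/(82019 + 205601) + 209876/498123 = -51240/(82019 + 205601) + 209876/498123 = -51240/287620 + 209876*(1/498123) = -51240*1/287620 + 209876/498123 = -2562/14381 + 209876/498123 = 1742035630/7163506863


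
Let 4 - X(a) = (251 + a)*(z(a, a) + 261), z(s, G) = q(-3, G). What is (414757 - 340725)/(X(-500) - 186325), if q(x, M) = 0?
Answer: -18508/30333 ≈ -0.61016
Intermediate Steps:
z(s, G) = 0
X(a) = -65507 - 261*a (X(a) = 4 - (251 + a)*(0 + 261) = 4 - (251 + a)*261 = 4 - (65511 + 261*a) = 4 + (-65511 - 261*a) = -65507 - 261*a)
(414757 - 340725)/(X(-500) - 186325) = (414757 - 340725)/((-65507 - 261*(-500)) - 186325) = 74032/((-65507 + 130500) - 186325) = 74032/(64993 - 186325) = 74032/(-121332) = 74032*(-1/121332) = -18508/30333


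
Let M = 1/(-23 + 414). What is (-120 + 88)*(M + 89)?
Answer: -1113600/391 ≈ -2848.1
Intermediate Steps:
M = 1/391 ≈ 0.0025575
(-120 + 88)*(M + 89) = (-120 + 88)*(1/391 + 89) = -32*34800/391 = -1113600/391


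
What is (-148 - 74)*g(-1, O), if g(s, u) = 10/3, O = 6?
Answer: -740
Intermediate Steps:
g(s, u) = 10/3 (g(s, u) = 10*(1/3) = 10/3)
(-148 - 74)*g(-1, O) = (-148 - 74)*(10/3) = -222*10/3 = -740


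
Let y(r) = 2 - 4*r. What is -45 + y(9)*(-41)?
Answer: 1349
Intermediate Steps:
-45 + y(9)*(-41) = -45 + (2 - 4*9)*(-41) = -45 + (2 - 36)*(-41) = -45 - 34*(-41) = -45 + 1394 = 1349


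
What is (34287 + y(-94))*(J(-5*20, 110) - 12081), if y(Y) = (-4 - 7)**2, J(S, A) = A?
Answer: -411898168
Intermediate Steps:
y(Y) = 121 (y(Y) = (-11)**2 = 121)
(34287 + y(-94))*(J(-5*20, 110) - 12081) = (34287 + 121)*(110 - 12081) = 34408*(-11971) = -411898168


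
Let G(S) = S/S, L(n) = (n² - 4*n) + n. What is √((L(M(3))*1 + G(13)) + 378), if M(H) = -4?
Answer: √407 ≈ 20.174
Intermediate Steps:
L(n) = n² - 3*n
G(S) = 1
√((L(M(3))*1 + G(13)) + 378) = √((-4*(-3 - 4)*1 + 1) + 378) = √((-4*(-7)*1 + 1) + 378) = √((28*1 + 1) + 378) = √((28 + 1) + 378) = √(29 + 378) = √407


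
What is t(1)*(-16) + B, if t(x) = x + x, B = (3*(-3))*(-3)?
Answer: -5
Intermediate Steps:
B = 27 (B = -9*(-3) = 27)
t(x) = 2*x
t(1)*(-16) + B = (2*1)*(-16) + 27 = 2*(-16) + 27 = -32 + 27 = -5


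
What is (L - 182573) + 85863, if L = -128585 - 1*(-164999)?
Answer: -60296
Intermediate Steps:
L = 36414 (L = -128585 + 164999 = 36414)
(L - 182573) + 85863 = (36414 - 182573) + 85863 = -146159 + 85863 = -60296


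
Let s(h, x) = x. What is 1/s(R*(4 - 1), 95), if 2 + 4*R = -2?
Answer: 1/95 ≈ 0.010526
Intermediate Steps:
R = -1 (R = -½ + (¼)*(-2) = -½ - ½ = -1)
1/s(R*(4 - 1), 95) = 1/95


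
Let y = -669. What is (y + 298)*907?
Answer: -336497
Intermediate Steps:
(y + 298)*907 = (-669 + 298)*907 = -371*907 = -336497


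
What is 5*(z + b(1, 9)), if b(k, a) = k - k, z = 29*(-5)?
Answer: -725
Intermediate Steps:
z = -145
b(k, a) = 0
5*(z + b(1, 9)) = 5*(-145 + 0) = 5*(-145) = -725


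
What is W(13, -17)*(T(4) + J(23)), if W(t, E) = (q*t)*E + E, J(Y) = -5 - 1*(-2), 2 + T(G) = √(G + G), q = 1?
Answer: 1190 - 476*√2 ≈ 516.83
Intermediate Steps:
T(G) = -2 + √2*√G (T(G) = -2 + √(G + G) = -2 + √(2*G) = -2 + √2*√G)
J(Y) = -3 (J(Y) = -5 + 2 = -3)
W(t, E) = E + E*t (W(t, E) = (1*t)*E + E = t*E + E = E*t + E = E + E*t)
W(13, -17)*(T(4) + J(23)) = (-17*(1 + 13))*((-2 + √2*√4) - 3) = (-17*14)*((-2 + √2*2) - 3) = -238*((-2 + 2*√2) - 3) = -238*(-5 + 2*√2) = 1190 - 476*√2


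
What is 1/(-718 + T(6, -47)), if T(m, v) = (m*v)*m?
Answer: -1/2410 ≈ -0.00041494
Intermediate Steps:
T(m, v) = v*m²
1/(-718 + T(6, -47)) = 1/(-718 - 47*6²) = 1/(-718 - 47*36) = 1/(-718 - 1692) = 1/(-2410) = -1/2410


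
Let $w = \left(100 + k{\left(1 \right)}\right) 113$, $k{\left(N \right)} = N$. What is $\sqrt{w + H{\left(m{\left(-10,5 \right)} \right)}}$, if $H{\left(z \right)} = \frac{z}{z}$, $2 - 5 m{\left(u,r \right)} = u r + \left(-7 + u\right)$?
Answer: $\sqrt{11414} \approx 106.84$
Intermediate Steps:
$m{\left(u,r \right)} = \frac{9}{5} - \frac{u}{5} - \frac{r u}{5}$ ($m{\left(u,r \right)} = \frac{2}{5} - \frac{u r + \left(-7 + u\right)}{5} = \frac{2}{5} - \frac{r u + \left(-7 + u\right)}{5} = \frac{2}{5} - \frac{-7 + u + r u}{5} = \frac{2}{5} - \left(- \frac{7}{5} + \frac{u}{5} + \frac{r u}{5}\right) = \frac{9}{5} - \frac{u}{5} - \frac{r u}{5}$)
$H{\left(z \right)} = 1$
$w = 11413$ ($w = \left(100 + 1\right) 113 = 101 \cdot 113 = 11413$)
$\sqrt{w + H{\left(m{\left(-10,5 \right)} \right)}} = \sqrt{11413 + 1} = \sqrt{11414}$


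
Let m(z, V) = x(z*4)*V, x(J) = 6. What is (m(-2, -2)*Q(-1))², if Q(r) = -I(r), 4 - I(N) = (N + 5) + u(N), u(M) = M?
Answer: 144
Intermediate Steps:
I(N) = -1 - 2*N (I(N) = 4 - ((N + 5) + N) = 4 - ((5 + N) + N) = 4 - (5 + 2*N) = 4 + (-5 - 2*N) = -1 - 2*N)
m(z, V) = 6*V
Q(r) = 1 + 2*r (Q(r) = -(-1 - 2*r) = 1 + 2*r)
(m(-2, -2)*Q(-1))² = ((6*(-2))*(1 + 2*(-1)))² = (-12*(1 - 2))² = (-12*(-1))² = 12² = 144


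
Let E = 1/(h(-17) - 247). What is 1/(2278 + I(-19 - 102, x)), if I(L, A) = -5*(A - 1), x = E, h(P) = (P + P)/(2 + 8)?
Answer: 1252/2858341 ≈ 0.00043802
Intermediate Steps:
h(P) = P/5 (h(P) = (2*P)/10 = (2*P)*(⅒) = P/5)
E = -5/1252 (E = 1/((⅕)*(-17) - 247) = 1/(-17/5 - 247) = 1/(-1252/5) = -5/1252 ≈ -0.0039936)
x = -5/1252 ≈ -0.0039936
I(L, A) = 5 - 5*A (I(L, A) = -5*(-1 + A) = 5 - 5*A)
1/(2278 + I(-19 - 102, x)) = 1/(2278 + (5 - 5*(-5/1252))) = 1/(2278 + (5 + 25/1252)) = 1/(2278 + 6285/1252) = 1/(2858341/1252) = 1252/2858341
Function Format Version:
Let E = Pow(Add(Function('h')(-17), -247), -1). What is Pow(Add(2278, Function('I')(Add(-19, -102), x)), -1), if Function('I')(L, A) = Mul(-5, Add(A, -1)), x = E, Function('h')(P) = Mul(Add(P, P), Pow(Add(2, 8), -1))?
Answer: Rational(1252, 2858341) ≈ 0.00043802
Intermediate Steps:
Function('h')(P) = Mul(Rational(1, 5), P) (Function('h')(P) = Mul(Mul(2, P), Pow(10, -1)) = Mul(Mul(2, P), Rational(1, 10)) = Mul(Rational(1, 5), P))
E = Rational(-5, 1252) (E = Pow(Add(Mul(Rational(1, 5), -17), -247), -1) = Pow(Add(Rational(-17, 5), -247), -1) = Pow(Rational(-1252, 5), -1) = Rational(-5, 1252) ≈ -0.0039936)
x = Rational(-5, 1252) ≈ -0.0039936
Function('I')(L, A) = Add(5, Mul(-5, A)) (Function('I')(L, A) = Mul(-5, Add(-1, A)) = Add(5, Mul(-5, A)))
Pow(Add(2278, Function('I')(Add(-19, -102), x)), -1) = Pow(Add(2278, Add(5, Mul(-5, Rational(-5, 1252)))), -1) = Pow(Add(2278, Add(5, Rational(25, 1252))), -1) = Pow(Add(2278, Rational(6285, 1252)), -1) = Pow(Rational(2858341, 1252), -1) = Rational(1252, 2858341)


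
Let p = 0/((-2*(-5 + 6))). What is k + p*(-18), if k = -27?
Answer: -27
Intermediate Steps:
p = 0 (p = 0/((-2*1)) = 0/(-2) = 0*(-½) = 0)
k + p*(-18) = -27 + 0*(-18) = -27 + 0 = -27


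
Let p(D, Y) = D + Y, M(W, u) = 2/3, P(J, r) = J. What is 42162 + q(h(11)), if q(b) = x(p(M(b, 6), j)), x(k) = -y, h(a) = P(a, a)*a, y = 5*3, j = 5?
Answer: 42147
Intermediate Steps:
M(W, u) = 2/3 (M(W, u) = 2*(1/3) = 2/3)
y = 15
h(a) = a**2 (h(a) = a*a = a**2)
x(k) = -15 (x(k) = -1*15 = -15)
q(b) = -15
42162 + q(h(11)) = 42162 - 15 = 42147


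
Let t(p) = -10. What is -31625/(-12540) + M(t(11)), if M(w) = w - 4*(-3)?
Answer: 1031/228 ≈ 4.5219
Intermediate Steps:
M(w) = 12 + w (M(w) = w + 12 = 12 + w)
-31625/(-12540) + M(t(11)) = -31625/(-12540) + (12 - 10) = -31625*(-1/12540) + 2 = 575/228 + 2 = 1031/228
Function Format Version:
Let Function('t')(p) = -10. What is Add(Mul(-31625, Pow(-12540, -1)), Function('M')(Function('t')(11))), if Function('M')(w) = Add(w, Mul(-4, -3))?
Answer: Rational(1031, 228) ≈ 4.5219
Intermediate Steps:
Function('M')(w) = Add(12, w) (Function('M')(w) = Add(w, 12) = Add(12, w))
Add(Mul(-31625, Pow(-12540, -1)), Function('M')(Function('t')(11))) = Add(Mul(-31625, Pow(-12540, -1)), Add(12, -10)) = Add(Mul(-31625, Rational(-1, 12540)), 2) = Add(Rational(575, 228), 2) = Rational(1031, 228)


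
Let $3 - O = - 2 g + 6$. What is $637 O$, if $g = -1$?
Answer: $-3185$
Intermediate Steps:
$O = -5$ ($O = 3 - \left(\left(-2\right) \left(-1\right) + 6\right) = 3 - \left(2 + 6\right) = 3 - 8 = -5$)
$637 O = 637 \left(-5\right) = -3185$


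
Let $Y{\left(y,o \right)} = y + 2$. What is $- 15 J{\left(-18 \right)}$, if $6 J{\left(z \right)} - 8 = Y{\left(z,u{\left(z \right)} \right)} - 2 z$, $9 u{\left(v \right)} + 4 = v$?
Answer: $-70$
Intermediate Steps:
$u{\left(v \right)} = - \frac{4}{9} + \frac{v}{9}$
$Y{\left(y,o \right)} = 2 + y$
$J{\left(z \right)} = \frac{5}{3} - \frac{z}{6}$ ($J{\left(z \right)} = \frac{4}{3} + \frac{\left(2 + z\right) - 2 z}{6} = \frac{4}{3} + \frac{2 - z}{6} = \frac{4}{3} - \left(- \frac{1}{3} + \frac{z}{6}\right) = \frac{5}{3} - \frac{z}{6}$)
$- 15 J{\left(-18 \right)} = - 15 \left(\frac{5}{3} - -3\right) = - 15 \left(\frac{5}{3} + 3\right) = \left(-15\right) \frac{14}{3} = -70$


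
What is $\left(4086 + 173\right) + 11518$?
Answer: $15777$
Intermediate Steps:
$\left(4086 + 173\right) + 11518 = 4259 + 11518 = 15777$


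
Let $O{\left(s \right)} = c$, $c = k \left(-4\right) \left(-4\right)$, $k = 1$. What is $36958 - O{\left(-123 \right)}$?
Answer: $36942$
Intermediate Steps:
$c = 16$ ($c = 1 \left(-4\right) \left(-4\right) = \left(-4\right) \left(-4\right) = 16$)
$O{\left(s \right)} = 16$
$36958 - O{\left(-123 \right)} = 36958 - 16 = 36942$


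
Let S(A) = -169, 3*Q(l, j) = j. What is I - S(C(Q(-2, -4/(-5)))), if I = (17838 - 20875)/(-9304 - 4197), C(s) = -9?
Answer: 2284706/13501 ≈ 169.22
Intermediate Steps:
Q(l, j) = j/3
I = 3037/13501 (I = -3037/(-13501) = -3037*(-1/13501) = 3037/13501 ≈ 0.22495)
I - S(C(Q(-2, -4/(-5)))) = 3037/13501 - 1*(-169) = 3037/13501 + 169 = 2284706/13501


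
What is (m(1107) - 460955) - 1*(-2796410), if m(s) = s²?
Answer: 3560904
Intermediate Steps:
(m(1107) - 460955) - 1*(-2796410) = (1107² - 460955) - 1*(-2796410) = (1225449 - 460955) + 2796410 = 764494 + 2796410 = 3560904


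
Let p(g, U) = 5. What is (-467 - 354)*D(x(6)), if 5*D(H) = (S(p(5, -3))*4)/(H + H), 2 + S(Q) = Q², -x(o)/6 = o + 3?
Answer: 18883/135 ≈ 139.87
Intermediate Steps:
x(o) = -18 - 6*o (x(o) = -6*(o + 3) = -6*(3 + o) = -18 - 6*o)
S(Q) = -2 + Q²
D(H) = 46/(5*H) (D(H) = (((-2 + 5²)*4)/(H + H))/5 = (((-2 + 25)*4)/((2*H)))/5 = ((23*4)*(1/(2*H)))/5 = (92*(1/(2*H)))/5 = (46/H)/5 = 46/(5*H))
(-467 - 354)*D(x(6)) = (-467 - 354)*(46/(5*(-18 - 6*6))) = -37766/(5*(-18 - 36)) = -37766/(5*(-54)) = -37766*(-1)/(5*54) = -821*(-23/135) = 18883/135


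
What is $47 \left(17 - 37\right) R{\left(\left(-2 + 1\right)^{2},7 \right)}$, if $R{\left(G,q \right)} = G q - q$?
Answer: $0$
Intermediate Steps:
$R{\left(G,q \right)} = - q + G q$
$47 \left(17 - 37\right) R{\left(\left(-2 + 1\right)^{2},7 \right)} = 47 \left(17 - 37\right) 7 \left(-1 + \left(-2 + 1\right)^{2}\right) = 47 \left(-20\right) 7 \left(-1 + \left(-1\right)^{2}\right) = - 940 \cdot 7 \left(-1 + 1\right) = - 940 \cdot 7 \cdot 0 = \left(-940\right) 0 = 0$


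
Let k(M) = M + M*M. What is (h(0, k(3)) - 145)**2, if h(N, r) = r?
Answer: 17689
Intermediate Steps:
k(M) = M + M**2
(h(0, k(3)) - 145)**2 = (3*(1 + 3) - 145)**2 = (3*4 - 145)**2 = (12 - 145)**2 = (-133)**2 = 17689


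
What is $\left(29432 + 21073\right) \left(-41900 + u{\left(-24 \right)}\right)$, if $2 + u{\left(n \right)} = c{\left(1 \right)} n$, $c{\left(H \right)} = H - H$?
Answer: $-2116260510$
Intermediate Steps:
$c{\left(H \right)} = 0$
$u{\left(n \right)} = -2$ ($u{\left(n \right)} = -2 + 0 n = -2 + 0 = -2$)
$\left(29432 + 21073\right) \left(-41900 + u{\left(-24 \right)}\right) = \left(29432 + 21073\right) \left(-41900 - 2\right) = 50505 \left(-41902\right) = -2116260510$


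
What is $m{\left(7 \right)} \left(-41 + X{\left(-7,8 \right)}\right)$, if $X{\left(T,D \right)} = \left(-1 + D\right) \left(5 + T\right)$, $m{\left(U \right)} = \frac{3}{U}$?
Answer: $- \frac{165}{7} \approx -23.571$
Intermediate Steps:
$m{\left(7 \right)} \left(-41 + X{\left(-7,8 \right)}\right) = \frac{3}{7} \left(-41 + \left(-5 - -7 + 5 \cdot 8 + 8 \left(-7\right)\right)\right) = 3 \cdot \frac{1}{7} \left(-41 + \left(-5 + 7 + 40 - 56\right)\right) = \frac{3 \left(-41 - 14\right)}{7} = \frac{3}{7} \left(-55\right) = - \frac{165}{7}$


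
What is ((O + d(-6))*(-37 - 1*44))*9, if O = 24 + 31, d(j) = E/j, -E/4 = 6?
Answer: -43011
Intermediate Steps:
E = -24 (E = -4*6 = -24)
d(j) = -24/j
O = 55
((O + d(-6))*(-37 - 1*44))*9 = ((55 - 24/(-6))*(-37 - 1*44))*9 = ((55 - 24*(-⅙))*(-37 - 44))*9 = ((55 + 4)*(-81))*9 = (59*(-81))*9 = -4779*9 = -43011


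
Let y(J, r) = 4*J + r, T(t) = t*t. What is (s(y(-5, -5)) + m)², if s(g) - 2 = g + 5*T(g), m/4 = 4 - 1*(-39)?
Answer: 10719076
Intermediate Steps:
m = 172 (m = 4*(4 - 1*(-39)) = 4*(4 + 39) = 4*43 = 172)
T(t) = t²
y(J, r) = r + 4*J
s(g) = 2 + g + 5*g² (s(g) = 2 + (g + 5*g²) = 2 + g + 5*g²)
(s(y(-5, -5)) + m)² = ((2 + (-5 + 4*(-5)) + 5*(-5 + 4*(-5))²) + 172)² = ((2 + (-5 - 20) + 5*(-5 - 20)²) + 172)² = ((2 - 25 + 5*(-25)²) + 172)² = ((2 - 25 + 5*625) + 172)² = ((2 - 25 + 3125) + 172)² = (3102 + 172)² = 3274² = 10719076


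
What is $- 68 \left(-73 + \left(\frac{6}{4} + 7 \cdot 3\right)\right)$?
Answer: $3434$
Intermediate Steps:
$- 68 \left(-73 + \left(\frac{6}{4} + 7 \cdot 3\right)\right) = - 68 \left(-73 + \left(6 \cdot \frac{1}{4} + 21\right)\right) = - 68 \left(-73 + \left(\frac{3}{2} + 21\right)\right) = - 68 \left(-73 + \frac{45}{2}\right) = \left(-68\right) \left(- \frac{101}{2}\right) = 3434$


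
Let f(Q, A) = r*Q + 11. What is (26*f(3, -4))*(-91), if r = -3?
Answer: -4732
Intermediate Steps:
f(Q, A) = 11 - 3*Q (f(Q, A) = -3*Q + 11 = 11 - 3*Q)
(26*f(3, -4))*(-91) = (26*(11 - 3*3))*(-91) = (26*(11 - 9))*(-91) = (26*2)*(-91) = 52*(-91) = -4732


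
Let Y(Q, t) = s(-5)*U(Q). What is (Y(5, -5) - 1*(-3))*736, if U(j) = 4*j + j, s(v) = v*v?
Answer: 462208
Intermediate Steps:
s(v) = v**2
U(j) = 5*j
Y(Q, t) = 125*Q (Y(Q, t) = (-5)**2*(5*Q) = 25*(5*Q) = 125*Q)
(Y(5, -5) - 1*(-3))*736 = (125*5 - 1*(-3))*736 = (625 + 3)*736 = 628*736 = 462208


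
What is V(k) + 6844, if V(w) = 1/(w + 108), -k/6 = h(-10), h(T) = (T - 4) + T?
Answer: 1724689/252 ≈ 6844.0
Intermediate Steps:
h(T) = -4 + 2*T (h(T) = (-4 + T) + T = -4 + 2*T)
k = 144 (k = -6*(-4 + 2*(-10)) = -6*(-4 - 20) = -6*(-24) = 144)
V(w) = 1/(108 + w)
V(k) + 6844 = 1/(108 + 144) + 6844 = 1/252 + 6844 = 1724689/252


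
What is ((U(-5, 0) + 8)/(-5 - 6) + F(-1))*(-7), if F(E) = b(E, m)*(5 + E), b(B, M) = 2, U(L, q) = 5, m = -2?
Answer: -525/11 ≈ -47.727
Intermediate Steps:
F(E) = 10 + 2*E (F(E) = 2*(5 + E) = 10 + 2*E)
((U(-5, 0) + 8)/(-5 - 6) + F(-1))*(-7) = ((5 + 8)/(-5 - 6) + (10 + 2*(-1)))*(-7) = (13/(-11) + (10 - 2))*(-7) = (13*(-1/11) + 8)*(-7) = (-13/11 + 8)*(-7) = (75/11)*(-7) = -525/11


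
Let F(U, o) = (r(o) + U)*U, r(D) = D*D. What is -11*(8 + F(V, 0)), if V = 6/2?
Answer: -187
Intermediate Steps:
r(D) = D²
V = 3 (V = 6*(½) = 3)
F(U, o) = U*(U + o²) (F(U, o) = (o² + U)*U = (U + o²)*U = U*(U + o²))
-11*(8 + F(V, 0)) = -11*(8 + 3*(3 + 0²)) = -11*(8 + 3*(3 + 0)) = -11*(8 + 3*3) = -11*(8 + 9) = -11*17 = -187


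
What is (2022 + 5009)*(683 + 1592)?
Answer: 15995525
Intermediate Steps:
(2022 + 5009)*(683 + 1592) = 7031*2275 = 15995525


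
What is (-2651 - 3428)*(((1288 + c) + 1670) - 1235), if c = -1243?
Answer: -2917920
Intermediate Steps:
(-2651 - 3428)*(((1288 + c) + 1670) - 1235) = (-2651 - 3428)*(((1288 - 1243) + 1670) - 1235) = -6079*((45 + 1670) - 1235) = -6079*(1715 - 1235) = -6079*480 = -2917920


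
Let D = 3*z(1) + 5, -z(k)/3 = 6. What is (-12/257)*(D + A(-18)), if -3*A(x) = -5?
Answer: 568/257 ≈ 2.2101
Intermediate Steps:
z(k) = -18 (z(k) = -3*6 = -18)
A(x) = 5/3 (A(x) = -1/3*(-5) = 5/3)
D = -49 (D = 3*(-18) + 5 = -54 + 5 = -49)
(-12/257)*(D + A(-18)) = (-12/257)*(-49 + 5/3) = -12*1/257*(-142/3) = -12/257*(-142/3) = 568/257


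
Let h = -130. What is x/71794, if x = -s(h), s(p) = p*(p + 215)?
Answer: 5525/35897 ≈ 0.15391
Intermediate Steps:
s(p) = p*(215 + p)
x = 11050 (x = -(-130)*(215 - 130) = -(-130)*85 = -1*(-11050) = 11050)
x/71794 = 11050/71794 = 11050*(1/71794) = 5525/35897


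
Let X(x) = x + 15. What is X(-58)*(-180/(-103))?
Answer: -7740/103 ≈ -75.146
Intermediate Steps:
X(x) = 15 + x
X(-58)*(-180/(-103)) = (15 - 58)*(-180/(-103)) = -(-7740)*(-1)/103 = -43*180/103 = -7740/103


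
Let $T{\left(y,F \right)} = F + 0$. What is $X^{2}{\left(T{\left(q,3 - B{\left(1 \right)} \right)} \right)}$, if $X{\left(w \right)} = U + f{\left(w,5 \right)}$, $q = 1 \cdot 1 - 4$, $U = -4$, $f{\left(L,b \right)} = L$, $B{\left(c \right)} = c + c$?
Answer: $9$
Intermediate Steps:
$B{\left(c \right)} = 2 c$
$q = -3$ ($q = 1 - 4 = -3$)
$T{\left(y,F \right)} = F$
$X{\left(w \right)} = -4 + w$
$X^{2}{\left(T{\left(q,3 - B{\left(1 \right)} \right)} \right)} = \left(-4 + \left(3 - 2 \cdot 1\right)\right)^{2} = \left(-4 + \left(3 - 2\right)\right)^{2} = \left(-4 + 1\right)^{2} = \left(-3\right)^{2} = 9$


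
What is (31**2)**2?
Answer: 923521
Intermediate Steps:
(31**2)**2 = 961**2 = 923521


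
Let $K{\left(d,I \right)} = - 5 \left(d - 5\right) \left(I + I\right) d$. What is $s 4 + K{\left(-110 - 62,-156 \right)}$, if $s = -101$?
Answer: $47492236$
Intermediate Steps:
$K{\left(d,I \right)} = - 10 I d \left(-5 + d\right)$ ($K{\left(d,I \right)} = - 5 \left(-5 + d\right) 2 I d = - 5 \cdot 2 I \left(-5 + d\right) d = - 10 I \left(-5 + d\right) d = - 10 I d \left(-5 + d\right)$)
$s 4 + K{\left(-110 - 62,-156 \right)} = \left(-101\right) 4 + 10 \left(-156\right) \left(-110 - 62\right) \left(5 - \left(-110 - 62\right)\right) = -404 + 10 \left(-156\right) \left(-110 - 62\right) \left(5 - \left(-110 - 62\right)\right) = -404 + 10 \left(-156\right) \left(-172\right) \left(5 - -172\right) = -404 + 10 \left(-156\right) \left(-172\right) \left(5 + 172\right) = -404 + 10 \left(-156\right) \left(-172\right) 177 = -404 + 47492640 = 47492236$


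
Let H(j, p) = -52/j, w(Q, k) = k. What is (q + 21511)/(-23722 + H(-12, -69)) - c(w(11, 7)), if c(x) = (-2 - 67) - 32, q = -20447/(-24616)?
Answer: 175313121379/1751502248 ≈ 100.09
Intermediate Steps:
q = 20447/24616 (q = -20447*(-1/24616) = 20447/24616 ≈ 0.83064)
c(x) = -101 (c(x) = -69 - 32 = -101)
(q + 21511)/(-23722 + H(-12, -69)) - c(w(11, 7)) = (20447/24616 + 21511)/(-23722 - 52/(-12)) - 1*(-101) = 529535223/(24616*(-23722 - 52*(-1/12))) + 101 = 529535223/(24616*(-23722 + 13/3)) + 101 = 529535223/(24616*(-71153/3)) + 101 = (529535223/24616)*(-3/71153) + 101 = -1588605669/1751502248 + 101 = 175313121379/1751502248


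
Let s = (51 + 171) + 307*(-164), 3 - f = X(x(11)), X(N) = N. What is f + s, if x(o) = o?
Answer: -50134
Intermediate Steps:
f = -8 (f = 3 - 1*11 = 3 - 11 = -8)
s = -50126 (s = 222 - 50348 = -50126)
f + s = -8 - 50126 = -50134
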